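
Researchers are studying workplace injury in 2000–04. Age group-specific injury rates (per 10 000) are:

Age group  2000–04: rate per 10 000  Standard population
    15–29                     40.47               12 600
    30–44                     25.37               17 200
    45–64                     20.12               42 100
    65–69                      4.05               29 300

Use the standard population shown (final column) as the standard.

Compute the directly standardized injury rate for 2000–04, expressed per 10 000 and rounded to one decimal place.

Standard total = 101 200; weights = 0.1245, 0.1700, 0.4160, 0.2895.
Standardized rate: 0.1245×40.47 + 0.1700×25.37 + 0.4160×20.12 + 0.2895×4.05 = 18.8933 per 10 000.

18.9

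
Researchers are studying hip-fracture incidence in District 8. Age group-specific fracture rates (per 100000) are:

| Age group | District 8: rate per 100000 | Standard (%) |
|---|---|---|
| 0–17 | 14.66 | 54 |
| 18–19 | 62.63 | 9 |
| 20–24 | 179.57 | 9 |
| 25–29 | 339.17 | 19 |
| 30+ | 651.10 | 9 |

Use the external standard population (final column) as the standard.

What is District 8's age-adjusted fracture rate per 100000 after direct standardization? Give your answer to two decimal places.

Standard weights: 0.54, 0.09, 0.09, 0.19, 0.09.
Standardized rate: 0.5400×14.66 + 0.0900×62.63 + 0.0900×179.57 + 0.1900×339.17 + 0.0900×651.10 = 152.7557 per 100000.

152.76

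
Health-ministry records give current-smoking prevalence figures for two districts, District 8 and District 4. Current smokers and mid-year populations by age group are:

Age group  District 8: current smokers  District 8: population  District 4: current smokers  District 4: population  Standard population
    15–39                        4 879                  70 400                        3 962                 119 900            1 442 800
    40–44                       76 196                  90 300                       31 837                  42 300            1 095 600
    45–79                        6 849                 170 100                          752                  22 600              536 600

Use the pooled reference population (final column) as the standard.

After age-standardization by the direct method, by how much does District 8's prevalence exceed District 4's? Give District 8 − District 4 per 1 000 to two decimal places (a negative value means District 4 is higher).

Age-specific rates per 1 000 for District 8: 69.304, 843.810, 40.265.
For District 4: 33.044, 752.648, 33.274.
Standard total = 3 075 000; weights = 0.4692, 0.3563, 0.1745.
District 8: 0.4692×69.304 + 0.3563×843.810 + 0.1745×40.265 = 340.1871 per 1 000.
District 4: 0.4692×33.044 + 0.3563×752.648 + 0.1745×33.274 = 289.4738 per 1 000.
Difference = 340.1871 − 289.4738 = 50.7133.

50.71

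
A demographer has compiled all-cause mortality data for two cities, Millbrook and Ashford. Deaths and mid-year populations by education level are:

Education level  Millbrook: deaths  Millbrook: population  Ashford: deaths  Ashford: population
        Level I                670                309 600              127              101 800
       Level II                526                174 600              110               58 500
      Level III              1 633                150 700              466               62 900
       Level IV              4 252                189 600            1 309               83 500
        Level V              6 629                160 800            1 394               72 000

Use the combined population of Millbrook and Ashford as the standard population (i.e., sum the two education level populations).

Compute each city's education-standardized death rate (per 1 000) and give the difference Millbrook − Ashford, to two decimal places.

Education-specific rates per 1 000 for Millbrook: 2.164, 3.013, 10.836, 22.426, 41.225.
For Ashford: 1.248, 1.880, 7.409, 15.677, 19.361.
Combined standard total = 1 364 000; weights = 0.3016, 0.1709, 0.1566, 0.2002, 0.1707.
Millbrook: 0.3016×2.164 + 0.1709×3.013 + 0.1566×10.836 + 0.2002×22.426 + 0.1707×41.225 = 14.3907 per 1 000.
Ashford: 0.3016×1.248 + 0.1709×1.880 + 0.1566×7.409 + 0.2002×15.677 + 0.1707×19.361 = 8.3010 per 1 000.
Difference = 14.3907 − 8.3010 = 6.0897.

6.09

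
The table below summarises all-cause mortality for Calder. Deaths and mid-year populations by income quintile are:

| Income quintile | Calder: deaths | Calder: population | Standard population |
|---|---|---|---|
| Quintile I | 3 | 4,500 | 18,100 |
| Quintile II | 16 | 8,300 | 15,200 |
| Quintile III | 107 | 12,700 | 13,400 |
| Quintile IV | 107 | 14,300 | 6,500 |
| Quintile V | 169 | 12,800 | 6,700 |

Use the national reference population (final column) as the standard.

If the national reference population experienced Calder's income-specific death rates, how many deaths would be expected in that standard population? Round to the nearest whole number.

291

Income-specific rates per 100,000 for Calder: 66.67, 192.77, 842.52, 748.25, 1320.31.
Expected deaths = Σ (standard pop × income-specific rate ÷ 100,000)
= 18,100×66.67/100,000 + 15,200×192.77/100,000 + 13,400×842.52/100,000 + 6,500×748.25/100,000 + 6,700×1320.31/100,000
= 12.07 + 29.30 + 112.90 + 48.64 + 88.46 = 291.36.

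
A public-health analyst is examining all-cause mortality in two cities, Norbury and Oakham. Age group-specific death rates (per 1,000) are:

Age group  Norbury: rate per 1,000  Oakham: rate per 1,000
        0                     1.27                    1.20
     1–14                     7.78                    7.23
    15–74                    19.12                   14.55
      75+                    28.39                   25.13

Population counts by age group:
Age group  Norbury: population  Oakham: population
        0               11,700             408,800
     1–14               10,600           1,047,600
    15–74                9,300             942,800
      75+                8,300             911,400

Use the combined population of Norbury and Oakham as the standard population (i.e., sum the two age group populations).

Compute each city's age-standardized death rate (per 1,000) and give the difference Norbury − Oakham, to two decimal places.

2.38

Combined standard total = 3,350,500; weights = 0.1255, 0.3158, 0.2842, 0.2745.
Norbury: 0.1255×1.27 + 0.3158×7.78 + 0.2842×19.12 + 0.2745×28.39 = 15.8428 per 1,000.
Oakham: 0.1255×1.20 + 0.3158×7.23 + 0.2842×14.55 + 0.2745×25.13 = 13.4668 per 1,000.
Difference = 15.8428 − 13.4668 = 2.3760.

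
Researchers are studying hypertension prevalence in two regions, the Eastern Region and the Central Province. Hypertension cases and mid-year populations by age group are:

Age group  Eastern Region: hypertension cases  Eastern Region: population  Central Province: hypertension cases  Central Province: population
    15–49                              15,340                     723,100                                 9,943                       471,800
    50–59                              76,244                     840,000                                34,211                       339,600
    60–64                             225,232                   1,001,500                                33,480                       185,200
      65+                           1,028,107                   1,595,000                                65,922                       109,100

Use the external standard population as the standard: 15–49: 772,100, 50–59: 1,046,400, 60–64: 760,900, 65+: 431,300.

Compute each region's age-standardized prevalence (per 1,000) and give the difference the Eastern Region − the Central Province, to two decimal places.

Age-specific rates per 1,000 for the Eastern Region: 21.214, 90.767, 224.895, 644.581.
For the Central Province: 21.075, 100.739, 180.778, 604.235.
Standard total = 3,010,700; weights = 0.2565, 0.3476, 0.2527, 0.1433.
The Eastern Region: 0.2565×21.214 + 0.3476×90.767 + 0.2527×224.895 + 0.1433×644.581 = 186.1653 per 1,000.
The Central Province: 0.2565×21.075 + 0.3476×100.739 + 0.2527×180.778 + 0.1433×604.235 = 172.6659 per 1,000.
Difference = 186.1653 − 172.6659 = 13.4995.

13.50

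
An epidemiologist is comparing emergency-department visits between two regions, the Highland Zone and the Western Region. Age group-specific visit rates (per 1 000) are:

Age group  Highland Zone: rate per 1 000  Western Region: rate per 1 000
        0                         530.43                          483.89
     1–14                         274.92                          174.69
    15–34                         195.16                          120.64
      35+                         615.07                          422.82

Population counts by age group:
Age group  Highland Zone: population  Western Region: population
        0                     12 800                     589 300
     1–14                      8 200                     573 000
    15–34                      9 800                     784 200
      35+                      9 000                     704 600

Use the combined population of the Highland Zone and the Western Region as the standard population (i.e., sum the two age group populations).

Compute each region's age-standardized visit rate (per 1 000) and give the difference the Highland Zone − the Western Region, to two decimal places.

Combined standard total = 2 690 900; weights = 0.2238, 0.2160, 0.2951, 0.2652.
The Highland Zone: 0.2238×530.43 + 0.2160×274.92 + 0.2951×195.16 + 0.2652×615.07 = 398.7612 per 1 000.
The Western Region: 0.2238×483.89 + 0.2160×174.69 + 0.2951×120.64 + 0.2652×422.82 = 293.7279 per 1 000.
Difference = 398.7612 − 293.7279 = 105.0332.

105.03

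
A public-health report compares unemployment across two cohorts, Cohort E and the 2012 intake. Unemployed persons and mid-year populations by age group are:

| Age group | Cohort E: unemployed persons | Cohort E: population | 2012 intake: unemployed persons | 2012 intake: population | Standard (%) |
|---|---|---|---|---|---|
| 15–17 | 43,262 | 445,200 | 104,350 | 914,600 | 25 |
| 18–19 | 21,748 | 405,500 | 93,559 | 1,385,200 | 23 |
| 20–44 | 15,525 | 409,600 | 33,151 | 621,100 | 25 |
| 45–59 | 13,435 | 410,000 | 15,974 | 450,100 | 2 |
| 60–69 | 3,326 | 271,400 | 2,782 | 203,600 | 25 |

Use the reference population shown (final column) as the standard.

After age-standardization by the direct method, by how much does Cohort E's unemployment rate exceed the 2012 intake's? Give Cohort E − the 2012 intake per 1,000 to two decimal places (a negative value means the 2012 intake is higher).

-11.70

Age-specific rates per 1,000 for Cohort E: 97.174, 53.633, 37.903, 32.768, 12.255.
For the 2012 intake: 114.094, 67.542, 53.375, 35.490, 13.664.
Standard weights: 0.25, 0.23, 0.25, 0.02, 0.25.
Cohort E: 0.2500×97.174 + 0.2300×53.633 + 0.2500×37.903 + 0.0200×32.768 + 0.2500×12.255 = 49.8239 per 1,000.
The 2012 intake: 0.2500×114.094 + 0.2300×67.542 + 0.2500×53.375 + 0.0200×35.490 + 0.2500×13.664 = 61.5275 per 1,000.
Difference = 49.8239 − 61.5275 = -11.7036.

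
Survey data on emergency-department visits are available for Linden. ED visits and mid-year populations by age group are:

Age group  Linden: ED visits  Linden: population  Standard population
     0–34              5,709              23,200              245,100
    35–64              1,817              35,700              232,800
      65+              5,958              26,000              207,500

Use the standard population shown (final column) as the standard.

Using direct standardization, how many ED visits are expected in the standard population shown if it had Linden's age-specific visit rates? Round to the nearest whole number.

119712

Age-specific rates per 1,000 for Linden: 246.078, 50.896, 229.154.
Expected ED visits = Σ (standard pop × age-specific rate ÷ 1,000)
= 245,100×246.078/1,000 + 232,800×50.896/1,000 + 207,500×229.154/1,000
= 60313.62 + 11848.67 + 47549.42 = 119711.71.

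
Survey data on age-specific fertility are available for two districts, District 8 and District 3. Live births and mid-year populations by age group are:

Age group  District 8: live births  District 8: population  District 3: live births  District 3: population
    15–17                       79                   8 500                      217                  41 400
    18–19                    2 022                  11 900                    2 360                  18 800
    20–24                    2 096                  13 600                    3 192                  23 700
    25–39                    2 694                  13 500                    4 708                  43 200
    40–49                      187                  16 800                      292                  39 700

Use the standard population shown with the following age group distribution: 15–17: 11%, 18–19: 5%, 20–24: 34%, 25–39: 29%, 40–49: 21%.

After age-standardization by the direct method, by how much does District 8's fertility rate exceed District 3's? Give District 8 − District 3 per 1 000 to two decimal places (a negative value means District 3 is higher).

Age-specific rates per 1 000 for District 8: 9.294, 169.916, 154.118, 199.556, 11.131.
For District 3: 5.242, 125.532, 134.684, 108.981, 7.355.
Standard weights: 0.11, 0.05, 0.34, 0.29, 0.21.
District 8: 0.1100×9.294 + 0.0500×169.916 + 0.3400×154.118 + 0.2900×199.556 + 0.2100×11.131 = 122.1268 per 1 000.
District 3: 0.1100×5.242 + 0.0500×125.532 + 0.3400×134.684 + 0.2900×108.981 + 0.2100×7.355 = 85.7948 per 1 000.
Difference = 122.1268 − 85.7948 = 36.3320.

36.33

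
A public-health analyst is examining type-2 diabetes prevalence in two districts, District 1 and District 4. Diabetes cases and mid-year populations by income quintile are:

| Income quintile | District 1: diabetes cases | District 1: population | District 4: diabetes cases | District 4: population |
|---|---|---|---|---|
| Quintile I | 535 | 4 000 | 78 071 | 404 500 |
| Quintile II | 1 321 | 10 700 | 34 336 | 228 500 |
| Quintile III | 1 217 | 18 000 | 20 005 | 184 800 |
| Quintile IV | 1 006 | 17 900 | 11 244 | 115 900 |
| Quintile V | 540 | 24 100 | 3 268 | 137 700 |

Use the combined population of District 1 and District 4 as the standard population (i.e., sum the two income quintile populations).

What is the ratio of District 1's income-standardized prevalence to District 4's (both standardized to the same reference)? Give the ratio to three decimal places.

Income-specific rates per 1 000 for District 1: 133.750, 123.458, 67.611, 56.201, 22.407.
For District 4: 193.006, 150.267, 108.252, 97.015, 23.733.
Combined standard total = 1 146 100; weights = 0.3564, 0.2087, 0.1769, 0.1167, 0.1412.
District 1: 0.3564×133.750 + 0.2087×123.458 + 0.1769×67.611 + 0.1167×56.201 + 0.1412×22.407 = 95.1266 per 1 000.
District 4: 0.3564×193.006 + 0.2087×150.267 + 0.1769×108.252 + 0.1167×97.015 + 0.1412×23.733 = 133.9856 per 1 000.
Ratio = 95.1266 ÷ 133.9856 = 0.70998.

0.710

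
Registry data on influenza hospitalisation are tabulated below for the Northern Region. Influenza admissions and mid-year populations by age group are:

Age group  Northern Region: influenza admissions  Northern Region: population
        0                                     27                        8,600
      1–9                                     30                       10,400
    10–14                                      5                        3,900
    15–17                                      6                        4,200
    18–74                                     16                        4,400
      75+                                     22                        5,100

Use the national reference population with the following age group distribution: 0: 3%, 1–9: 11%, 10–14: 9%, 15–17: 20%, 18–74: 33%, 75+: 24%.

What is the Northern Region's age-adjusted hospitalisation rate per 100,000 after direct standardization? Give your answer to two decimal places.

Age-specific rates per 100,000 for the Northern Region: 313.95, 288.46, 128.21, 142.86, 363.64, 431.37.
Standard weights: 0.03, 0.11, 0.09, 0.20, 0.33, 0.24.
Standardized rate: 0.0300×313.95 + 0.1100×288.46 + 0.0900×128.21 + 0.2000×142.86 + 0.3300×363.64 + 0.2400×431.37 = 304.7887 per 100,000.

304.79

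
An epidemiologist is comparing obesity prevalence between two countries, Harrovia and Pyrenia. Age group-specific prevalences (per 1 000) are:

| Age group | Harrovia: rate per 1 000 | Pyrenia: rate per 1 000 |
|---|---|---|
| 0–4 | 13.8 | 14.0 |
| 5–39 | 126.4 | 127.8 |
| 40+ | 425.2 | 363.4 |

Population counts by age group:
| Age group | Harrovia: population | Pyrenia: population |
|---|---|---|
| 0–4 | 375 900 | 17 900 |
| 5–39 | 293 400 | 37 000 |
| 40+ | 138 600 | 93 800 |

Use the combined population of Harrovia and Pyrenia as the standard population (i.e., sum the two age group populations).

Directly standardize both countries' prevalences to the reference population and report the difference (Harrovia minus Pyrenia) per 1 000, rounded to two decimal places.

14.45

Combined standard total = 956 600; weights = 0.4117, 0.3454, 0.2429.
Harrovia: 0.4117×13.8 + 0.3454×126.4 + 0.2429×425.2 = 152.6380 per 1 000.
Pyrenia: 0.4117×14.0 + 0.3454×127.8 + 0.2429×363.4 = 138.1899 per 1 000.
Difference = 152.6380 − 138.1899 = 14.4480.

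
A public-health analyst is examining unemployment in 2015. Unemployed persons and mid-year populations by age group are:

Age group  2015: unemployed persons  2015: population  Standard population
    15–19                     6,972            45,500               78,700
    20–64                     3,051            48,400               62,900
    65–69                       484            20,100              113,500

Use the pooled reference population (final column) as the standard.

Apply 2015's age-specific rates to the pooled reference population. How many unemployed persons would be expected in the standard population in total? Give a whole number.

Age-specific rates per 1,000 for 2015: 153.231, 63.037, 24.080.
Expected unemployed persons = Σ (standard pop × age-specific rate ÷ 1,000)
= 78,700×153.231/1,000 + 62,900×63.037/1,000 + 113,500×24.080/1,000
= 12059.26 + 3965.04 + 2733.03 = 18757.34.

18757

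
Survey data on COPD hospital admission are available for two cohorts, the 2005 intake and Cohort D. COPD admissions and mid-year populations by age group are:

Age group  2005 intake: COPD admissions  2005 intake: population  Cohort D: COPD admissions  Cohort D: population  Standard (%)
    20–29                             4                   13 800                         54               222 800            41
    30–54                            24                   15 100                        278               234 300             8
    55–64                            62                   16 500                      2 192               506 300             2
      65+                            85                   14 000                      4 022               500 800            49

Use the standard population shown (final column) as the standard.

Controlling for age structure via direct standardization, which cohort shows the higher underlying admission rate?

Cohort D

Age-specific rates per 10 000 for the 2005 intake: 2.90, 15.89, 37.58, 60.71.
For Cohort D: 2.42, 11.87, 43.29, 80.31.
Standard weights: 0.41, 0.08, 0.02, 0.49.
The 2005 intake: 0.4100×2.90 + 0.0800×15.89 + 0.0200×37.58 + 0.4900×60.71 = 32.9614 per 10 000.
Cohort D: 0.4100×2.42 + 0.0800×11.87 + 0.0200×43.29 + 0.4900×80.31 = 42.1615 per 10 000.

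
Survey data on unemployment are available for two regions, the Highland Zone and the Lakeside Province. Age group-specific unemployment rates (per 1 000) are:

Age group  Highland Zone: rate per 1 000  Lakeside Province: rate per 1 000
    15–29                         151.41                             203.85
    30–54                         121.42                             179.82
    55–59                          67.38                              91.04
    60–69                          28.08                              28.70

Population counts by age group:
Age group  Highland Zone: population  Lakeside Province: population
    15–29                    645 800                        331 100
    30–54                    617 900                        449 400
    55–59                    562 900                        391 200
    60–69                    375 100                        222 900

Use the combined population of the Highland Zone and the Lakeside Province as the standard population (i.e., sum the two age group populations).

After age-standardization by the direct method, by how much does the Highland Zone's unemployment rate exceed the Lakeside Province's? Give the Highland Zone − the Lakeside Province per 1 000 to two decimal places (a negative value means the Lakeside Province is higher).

Combined standard total = 3 596 300; weights = 0.2716, 0.2968, 0.2653, 0.1663.
The Highland Zone: 0.2716×151.41 + 0.2968×121.42 + 0.2653×67.38 + 0.1663×28.08 = 99.7089 per 1 000.
The Lakeside Province: 0.2716×203.85 + 0.2968×179.82 + 0.2653×91.04 + 0.1663×28.70 = 137.6656 per 1 000.
Difference = 99.7089 − 137.6656 = -37.9567.

-37.96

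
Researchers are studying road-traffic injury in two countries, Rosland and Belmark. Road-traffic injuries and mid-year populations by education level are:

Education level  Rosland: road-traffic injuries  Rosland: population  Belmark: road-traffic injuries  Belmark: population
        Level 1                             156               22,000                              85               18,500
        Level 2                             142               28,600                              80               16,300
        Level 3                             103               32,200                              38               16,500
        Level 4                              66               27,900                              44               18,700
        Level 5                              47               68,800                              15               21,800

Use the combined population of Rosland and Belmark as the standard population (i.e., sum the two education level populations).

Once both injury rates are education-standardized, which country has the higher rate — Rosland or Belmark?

Rosland

Education-specific rates per 100,000 for Rosland: 709.09, 496.50, 319.88, 236.56, 68.31.
For Belmark: 459.46, 490.80, 230.30, 235.29, 68.81.
Combined standard total = 271,300; weights = 0.1493, 0.1655, 0.1795, 0.1718, 0.3339.
Rosland: 0.1493×709.09 + 0.1655×496.50 + 0.1795×319.88 + 0.1718×236.56 + 0.3339×68.31 = 308.8907 per 100,000.
Belmark: 0.1493×459.46 + 0.1655×490.80 + 0.1795×230.30 + 0.1718×235.29 + 0.3339×68.81 = 254.5497 per 100,000.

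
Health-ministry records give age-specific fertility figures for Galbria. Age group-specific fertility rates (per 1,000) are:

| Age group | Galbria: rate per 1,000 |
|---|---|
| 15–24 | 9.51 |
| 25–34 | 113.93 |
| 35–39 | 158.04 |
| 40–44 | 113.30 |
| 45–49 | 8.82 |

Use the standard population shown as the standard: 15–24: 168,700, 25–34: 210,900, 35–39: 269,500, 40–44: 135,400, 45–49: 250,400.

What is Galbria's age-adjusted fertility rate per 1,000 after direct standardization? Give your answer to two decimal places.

82.88

Standard total = 1,034,900; weights = 0.1630, 0.2038, 0.2604, 0.1308, 0.2420.
Standardized rate: 0.1630×9.51 + 0.2038×113.93 + 0.2604×158.04 + 0.1308×113.30 + 0.2420×8.82 = 82.8808 per 1,000.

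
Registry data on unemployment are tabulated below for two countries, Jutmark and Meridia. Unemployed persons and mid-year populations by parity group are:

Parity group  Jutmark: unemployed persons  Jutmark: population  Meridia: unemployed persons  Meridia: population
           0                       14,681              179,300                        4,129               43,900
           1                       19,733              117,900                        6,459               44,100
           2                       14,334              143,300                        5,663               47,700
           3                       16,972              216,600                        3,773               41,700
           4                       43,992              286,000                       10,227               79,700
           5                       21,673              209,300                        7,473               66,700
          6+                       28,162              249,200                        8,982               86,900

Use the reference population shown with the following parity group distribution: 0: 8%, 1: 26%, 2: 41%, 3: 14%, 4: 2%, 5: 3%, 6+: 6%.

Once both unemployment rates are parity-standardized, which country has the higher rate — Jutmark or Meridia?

Parity-specific rates per 1,000 for Jutmark: 81.880, 167.371, 100.028, 78.356, 153.818, 103.550, 113.010.
For Meridia: 94.055, 146.463, 118.721, 90.480, 128.319, 112.039, 103.360.
Standard weights: 0.08, 0.26, 0.41, 0.14, 0.02, 0.03, 0.06.
Jutmark: 0.0800×81.880 + 0.2600×167.371 + 0.4100×100.028 + 0.1400×78.356 + 0.0200×153.818 + 0.0300×103.550 + 0.0600×113.010 = 115.0115 per 1,000.
Meridia: 0.0800×94.055 + 0.2600×146.463 + 0.4100×118.721 + 0.1400×90.480 + 0.0200×128.319 + 0.0300×112.039 + 0.0600×103.360 = 119.0766 per 1,000.
The crude rates (113.83 vs 113.72) would put Jutmark higher, but that reflects its parity composition; once standardized to a common parity structure, Meridia has the higher underlying rate.

Meridia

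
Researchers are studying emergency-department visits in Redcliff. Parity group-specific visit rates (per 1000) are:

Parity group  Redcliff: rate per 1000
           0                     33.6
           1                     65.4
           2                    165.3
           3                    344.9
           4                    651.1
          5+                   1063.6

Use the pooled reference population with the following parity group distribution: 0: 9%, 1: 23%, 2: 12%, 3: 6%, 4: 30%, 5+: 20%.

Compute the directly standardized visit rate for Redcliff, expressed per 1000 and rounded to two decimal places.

466.65

Standard weights: 0.09, 0.23, 0.12, 0.06, 0.30, 0.20.
Standardized rate: 0.0900×33.6 + 0.2300×65.4 + 0.1200×165.3 + 0.0600×344.9 + 0.3000×651.1 + 0.2000×1063.6 = 466.6460 per 1000.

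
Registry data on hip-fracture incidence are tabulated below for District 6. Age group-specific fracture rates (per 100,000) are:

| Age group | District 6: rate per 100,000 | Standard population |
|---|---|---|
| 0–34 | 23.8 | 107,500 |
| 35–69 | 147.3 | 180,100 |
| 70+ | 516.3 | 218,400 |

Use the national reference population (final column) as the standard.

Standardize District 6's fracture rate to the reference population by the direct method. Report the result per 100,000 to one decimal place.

Standard total = 506,000; weights = 0.2125, 0.3559, 0.4316.
Standardized rate: 0.2125×23.8 + 0.3559×147.3 + 0.4316×516.3 = 280.3303 per 100,000.

280.3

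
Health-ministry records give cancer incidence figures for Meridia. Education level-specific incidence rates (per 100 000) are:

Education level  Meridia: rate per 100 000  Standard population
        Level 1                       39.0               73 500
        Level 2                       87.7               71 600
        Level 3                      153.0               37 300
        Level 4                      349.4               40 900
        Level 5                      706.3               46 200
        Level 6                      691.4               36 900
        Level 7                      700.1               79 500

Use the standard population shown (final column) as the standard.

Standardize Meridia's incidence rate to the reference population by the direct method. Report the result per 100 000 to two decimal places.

Standard total = 385 900; weights = 0.1905, 0.1855, 0.0967, 0.1060, 0.1197, 0.0956, 0.2060.
Standardized rate: 0.1905×39.0 + 0.1855×87.7 + 0.0967×153.0 + 0.1060×349.4 + 0.1197×706.3 + 0.0956×691.4 + 0.2060×700.1 = 370.4194 per 100 000.

370.42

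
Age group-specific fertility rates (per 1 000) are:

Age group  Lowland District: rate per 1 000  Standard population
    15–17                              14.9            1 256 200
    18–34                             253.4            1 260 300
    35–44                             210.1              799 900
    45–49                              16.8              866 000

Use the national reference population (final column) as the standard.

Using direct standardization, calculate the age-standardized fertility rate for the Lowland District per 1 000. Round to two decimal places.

Standard total = 4 182 400; weights = 0.3004, 0.3013, 0.1913, 0.2071.
Standardized rate: 0.3004×14.9 + 0.3013×253.4 + 0.1913×210.1 + 0.2071×16.8 = 124.4944 per 1 000.

124.49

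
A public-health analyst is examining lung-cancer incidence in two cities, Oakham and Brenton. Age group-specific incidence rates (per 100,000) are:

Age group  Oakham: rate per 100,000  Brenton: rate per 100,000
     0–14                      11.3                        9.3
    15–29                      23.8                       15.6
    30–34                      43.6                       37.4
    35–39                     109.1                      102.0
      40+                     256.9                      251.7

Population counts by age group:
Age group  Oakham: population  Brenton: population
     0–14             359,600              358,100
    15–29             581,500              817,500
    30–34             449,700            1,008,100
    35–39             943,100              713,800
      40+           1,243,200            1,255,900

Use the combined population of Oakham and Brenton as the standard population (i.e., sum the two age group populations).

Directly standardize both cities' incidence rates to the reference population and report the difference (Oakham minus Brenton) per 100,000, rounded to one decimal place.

6.0

Combined standard total = 7,730,500; weights = 0.0928, 0.1810, 0.1886, 0.2143, 0.3233.
Oakham: 0.0928×11.3 + 0.1810×23.8 + 0.1886×43.6 + 0.2143×109.1 + 0.3233×256.9 = 120.0120 per 100,000.
Brenton: 0.0928×9.3 + 0.1810×15.6 + 0.1886×37.4 + 0.2143×102.0 + 0.3233×251.7 = 113.9704 per 100,000.
Difference = 120.0120 − 113.9704 = 6.0416.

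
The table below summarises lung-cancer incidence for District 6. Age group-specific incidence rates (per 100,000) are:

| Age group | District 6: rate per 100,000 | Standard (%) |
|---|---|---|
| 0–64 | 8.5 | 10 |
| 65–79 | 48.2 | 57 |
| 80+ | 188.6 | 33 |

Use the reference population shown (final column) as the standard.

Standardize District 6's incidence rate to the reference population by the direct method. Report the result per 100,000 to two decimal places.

Standard weights: 0.10, 0.57, 0.33.
Standardized rate: 0.1000×8.5 + 0.5700×48.2 + 0.3300×188.6 = 90.5620 per 100,000.

90.56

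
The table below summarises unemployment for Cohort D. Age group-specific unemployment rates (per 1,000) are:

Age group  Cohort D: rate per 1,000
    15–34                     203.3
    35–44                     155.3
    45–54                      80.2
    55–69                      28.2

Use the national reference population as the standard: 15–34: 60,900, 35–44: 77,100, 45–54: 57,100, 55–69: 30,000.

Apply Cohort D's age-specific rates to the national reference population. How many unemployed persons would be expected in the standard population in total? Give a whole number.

Expected unemployed persons = Σ (standard pop × age-specific rate ÷ 1,000)
= 60,900×203.3/1,000 + 77,100×155.3/1,000 + 57,100×80.2/1,000 + 30,000×28.2/1,000
= 12380.97 + 11973.63 + 4579.42 + 846.00 = 29780.02.

29780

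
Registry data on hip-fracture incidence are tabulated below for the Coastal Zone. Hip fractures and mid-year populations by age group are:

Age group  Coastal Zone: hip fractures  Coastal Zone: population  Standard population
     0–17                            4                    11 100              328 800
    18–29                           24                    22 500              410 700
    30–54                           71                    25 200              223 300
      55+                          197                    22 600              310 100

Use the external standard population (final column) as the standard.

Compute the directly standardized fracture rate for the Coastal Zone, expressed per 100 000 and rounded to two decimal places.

Age-specific rates per 100 000 for the Coastal Zone: 36.04, 106.67, 281.75, 871.68.
Standard total = 1 272 900; weights = 0.2583, 0.3226, 0.1754, 0.2436.
Standardized rate: 0.2583×36.04 + 0.3226×106.67 + 0.1754×281.75 + 0.2436×871.68 = 305.5063 per 100 000.

305.51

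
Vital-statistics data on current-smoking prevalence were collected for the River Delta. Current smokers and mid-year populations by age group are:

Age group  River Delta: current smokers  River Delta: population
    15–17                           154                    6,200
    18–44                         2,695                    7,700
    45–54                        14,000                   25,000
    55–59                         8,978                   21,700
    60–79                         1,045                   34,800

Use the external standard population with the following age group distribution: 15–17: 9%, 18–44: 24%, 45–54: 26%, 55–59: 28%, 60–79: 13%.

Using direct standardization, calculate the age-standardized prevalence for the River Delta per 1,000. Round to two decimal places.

Age-specific rates per 1,000 for the River Delta: 24.839, 350.000, 560.000, 413.733, 30.029.
Standard weights: 0.09, 0.24, 0.26, 0.28, 0.13.
Standardized rate: 0.0900×24.839 + 0.2400×350.000 + 0.2600×560.000 + 0.2800×413.733 + 0.1300×30.029 = 351.5844 per 1,000.

351.58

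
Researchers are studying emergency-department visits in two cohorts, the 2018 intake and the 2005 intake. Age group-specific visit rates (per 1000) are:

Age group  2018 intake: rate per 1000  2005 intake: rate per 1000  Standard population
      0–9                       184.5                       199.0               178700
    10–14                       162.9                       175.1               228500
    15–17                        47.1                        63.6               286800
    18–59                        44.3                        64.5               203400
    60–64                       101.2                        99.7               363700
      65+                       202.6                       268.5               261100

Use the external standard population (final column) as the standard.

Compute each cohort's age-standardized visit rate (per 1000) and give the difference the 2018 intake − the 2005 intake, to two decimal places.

Standard total = 1522200; weights = 0.1174, 0.1501, 0.1884, 0.1336, 0.2389, 0.1715.
The 2018 intake: 0.1174×184.5 + 0.1501×162.9 + 0.1884×47.1 + 0.1336×44.3 + 0.2389×101.2 + 0.1715×202.6 = 119.8377 per 1000.
The 2005 intake: 0.1174×199.0 + 0.1501×175.1 + 0.1884×63.6 + 0.1336×64.5 + 0.2389×99.7 + 0.1715×268.5 = 140.1246 per 1000.
Difference = 119.8377 − 140.1246 = -20.2869.

-20.29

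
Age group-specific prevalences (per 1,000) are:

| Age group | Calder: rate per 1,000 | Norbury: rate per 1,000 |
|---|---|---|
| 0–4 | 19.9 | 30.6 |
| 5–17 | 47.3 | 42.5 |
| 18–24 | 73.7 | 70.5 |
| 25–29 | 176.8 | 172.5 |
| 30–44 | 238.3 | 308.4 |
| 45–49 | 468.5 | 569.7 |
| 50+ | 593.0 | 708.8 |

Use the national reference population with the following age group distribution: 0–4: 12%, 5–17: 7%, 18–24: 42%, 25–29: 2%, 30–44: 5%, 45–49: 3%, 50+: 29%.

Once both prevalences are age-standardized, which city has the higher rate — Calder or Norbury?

Norbury

Standard weights: 0.12, 0.07, 0.42, 0.02, 0.05, 0.03, 0.29.
Calder: 0.1200×19.9 + 0.0700×47.3 + 0.4200×73.7 + 0.0200×176.8 + 0.0500×238.3 + 0.0300×468.5 + 0.2900×593.0 = 238.1290 per 1,000.
Norbury: 0.1200×30.6 + 0.0700×42.5 + 0.4200×70.5 + 0.0200×172.5 + 0.0500×308.4 + 0.0300×569.7 + 0.2900×708.8 = 277.7700 per 1,000.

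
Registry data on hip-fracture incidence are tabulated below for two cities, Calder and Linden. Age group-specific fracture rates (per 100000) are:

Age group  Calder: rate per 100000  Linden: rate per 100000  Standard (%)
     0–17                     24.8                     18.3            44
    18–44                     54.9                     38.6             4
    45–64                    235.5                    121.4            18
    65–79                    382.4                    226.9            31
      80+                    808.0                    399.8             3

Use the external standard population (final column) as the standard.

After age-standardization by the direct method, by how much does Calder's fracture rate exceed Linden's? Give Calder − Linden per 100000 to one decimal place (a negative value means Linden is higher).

84.5

Standard weights: 0.44, 0.04, 0.18, 0.31, 0.03.
Calder: 0.4400×24.8 + 0.0400×54.9 + 0.1800×235.5 + 0.3100×382.4 + 0.0300×808.0 = 198.2820 per 100000.
Linden: 0.4400×18.3 + 0.0400×38.6 + 0.1800×121.4 + 0.3100×226.9 + 0.0300×399.8 = 113.7810 per 100000.
Difference = 198.2820 − 113.7810 = 84.5010.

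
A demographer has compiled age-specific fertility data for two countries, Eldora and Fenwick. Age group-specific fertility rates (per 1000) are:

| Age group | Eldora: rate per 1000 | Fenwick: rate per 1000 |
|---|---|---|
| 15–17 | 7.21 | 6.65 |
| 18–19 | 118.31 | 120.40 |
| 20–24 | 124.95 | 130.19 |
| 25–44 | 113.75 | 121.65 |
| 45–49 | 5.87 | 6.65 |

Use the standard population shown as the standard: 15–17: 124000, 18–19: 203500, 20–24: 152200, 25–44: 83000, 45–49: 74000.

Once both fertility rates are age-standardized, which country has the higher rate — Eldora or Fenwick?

Fenwick

Standard total = 636700; weights = 0.1948, 0.3196, 0.2390, 0.1304, 0.1162.
Eldora: 0.1948×7.21 + 0.3196×118.31 + 0.2390×124.95 + 0.1304×113.75 + 0.1162×5.87 = 84.5974 per 1000.
Fenwick: 0.1948×6.65 + 0.3196×120.40 + 0.2390×130.19 + 0.1304×121.65 + 0.1162×6.65 = 87.5294 per 1000.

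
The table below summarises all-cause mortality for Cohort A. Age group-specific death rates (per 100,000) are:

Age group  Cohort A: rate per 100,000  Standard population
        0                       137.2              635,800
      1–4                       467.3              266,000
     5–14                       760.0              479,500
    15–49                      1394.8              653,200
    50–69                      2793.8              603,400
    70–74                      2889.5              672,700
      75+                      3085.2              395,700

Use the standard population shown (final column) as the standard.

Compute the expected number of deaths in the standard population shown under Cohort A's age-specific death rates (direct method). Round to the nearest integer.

Expected deaths = Σ (standard pop × age-specific rate ÷ 100,000)
= 635,800×137.2/100,000 + 266,000×467.3/100,000 + 479,500×760.0/100,000 + 653,200×1394.8/100,000 + 603,400×2793.8/100,000 + 672,700×2889.5/100,000 + 395,700×3085.2/100,000
= 872.32 + 1243.02 + 3644.20 + 9110.83 + 16857.79 + 19437.67 + 12208.14 = 63373.96.

63374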